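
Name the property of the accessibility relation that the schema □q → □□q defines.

Transitivity

Suppose □q→□□q is valid. Take Rxy, Ryz and set V(q)={w : Rxw}. Then □q at x, so □□q at x, so □q at y, so q at z, i.e. Rxz.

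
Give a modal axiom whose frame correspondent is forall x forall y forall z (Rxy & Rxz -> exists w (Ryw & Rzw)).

◇□q → □◇q

This is convergence; the standard corresponding axiom is .2: ◇□q → □◇q.
Suppose ◇□q→□◇q is valid. Take Rxy, Rxz and set V(q)={w : Ryw}. Then □q at y so ◇□q at x, so □◇q at x, so ◇q at z, giving w with Rzw and Ryw.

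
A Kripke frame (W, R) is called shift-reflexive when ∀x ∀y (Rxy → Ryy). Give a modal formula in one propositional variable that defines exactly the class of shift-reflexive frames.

□(□s → s)

A defining formula is □(□s → s) (the T□ axiom).
Suppose □(□s→s) is valid. Take Rxy and set V(s)={w : Ryw}. Then at y, □s holds; since □(□s→s) at x, □s→s at y, so s at y, i.e. Ryy.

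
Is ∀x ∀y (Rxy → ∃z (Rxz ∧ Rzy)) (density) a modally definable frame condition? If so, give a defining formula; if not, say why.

Yes — defined by □□q → □q

This is a Sahlqvist condition; the C4 axiom □□q → □q defines it.
Suppose □□q→□q is valid. Take Rxy and set V(q)={w : xR²w}. Then □□q at x, so □q at x, so q at y, i.e. ∃z(Rxz∧Rzy).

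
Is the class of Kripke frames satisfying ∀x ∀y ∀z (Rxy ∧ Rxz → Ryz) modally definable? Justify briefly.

This is a Sahlqvist condition; the 5 axiom ◇r → □◇r defines it.
Suppose ◇r→□◇r is valid. Take Rxy, Rxz and set V(r)={y}. Then ◇r at x, so □◇r at x, so ◇r at z, so some w with Rzw has r; w=y, i.e. Rzy. By symmetry of the argument, Ryz.

Definable; ◇r → □◇r defines it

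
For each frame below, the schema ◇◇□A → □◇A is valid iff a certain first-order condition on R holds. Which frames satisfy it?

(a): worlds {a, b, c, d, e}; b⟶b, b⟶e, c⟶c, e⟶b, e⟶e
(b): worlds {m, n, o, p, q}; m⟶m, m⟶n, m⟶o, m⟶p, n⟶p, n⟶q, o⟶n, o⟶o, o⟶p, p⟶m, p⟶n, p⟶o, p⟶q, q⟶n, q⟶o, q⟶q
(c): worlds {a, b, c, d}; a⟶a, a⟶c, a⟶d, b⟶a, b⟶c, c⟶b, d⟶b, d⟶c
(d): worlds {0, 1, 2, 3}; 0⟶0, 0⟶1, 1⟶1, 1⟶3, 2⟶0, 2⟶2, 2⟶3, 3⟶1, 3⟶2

(a), (b), (d)

The schema corresponds to a generalized confluence (Geach) condition: ∀x ∀y ∀z ((xR²y ∧ xRz) → ∃w (yRw ∧ zRw)).
(a): condition met.
(b): condition met.
(c): fails — aR²a, aRc but no w with aRw and cRw.
(d): condition met.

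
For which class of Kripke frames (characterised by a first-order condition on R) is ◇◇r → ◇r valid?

This schema is equivalent to the 4 axiom □r → □□r.
It corresponds to transitivity: ∀x ∀y ∀z (Rxy ∧ Ryz → Rxz).

transitivity: ∀x ∀y ∀z (Rxy ∧ Ryz → Rxz)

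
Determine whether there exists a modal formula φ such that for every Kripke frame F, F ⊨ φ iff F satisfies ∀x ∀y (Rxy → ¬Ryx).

No

Any modally definable frame class is closed under surjective bounded morphisms.
The 4-cycle (worlds 0,1,2,3 with 0→1→2→3→0) is asymmetric. Mapping every world to a single reflexive point • is a surjective bounded morphism, and the reflexive point is not asymmetric (R•• but asymmetry requires ¬R••).
Hence asymmetry is not modally definable.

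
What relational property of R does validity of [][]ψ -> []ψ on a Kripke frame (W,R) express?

Suppose □□ψ→□ψ is valid. Take Rxy and set V(ψ)={w : xR²w}. Then □□ψ at x, so □ψ at x, so ψ at y, i.e. ∃z(Rxz∧Rzy).
Conversely, any frame satisfying forall x forall y (Rxy -> exists z (Rxz & Rzy)) validates the schema.
Frame condition: forall x forall y (Rxy -> exists z (Rxz & Rzy)).

density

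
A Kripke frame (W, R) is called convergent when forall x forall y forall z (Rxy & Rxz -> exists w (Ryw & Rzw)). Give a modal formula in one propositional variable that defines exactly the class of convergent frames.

◇□ψ → □◇ψ

The condition is convergence. The .2 schema ◇□ψ → □◇ψ defines it.
Suppose ◇□ψ→□◇ψ is valid. Take Rxy, Rxz and set V(ψ)={w : Ryw}. Then □ψ at y so ◇□ψ at x, so □◇ψ at x, so ◇ψ at z, giving w with Rzw and Ryw.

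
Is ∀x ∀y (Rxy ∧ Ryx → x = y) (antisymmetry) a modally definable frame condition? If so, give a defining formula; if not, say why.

No

If a class were modally definable it would be closed under surjective bounded morphisms (Goldblatt–Thomason).
The 6-cycle (worlds w0,w1,w2,w3,w4,w5 with w0→w1→w2→w3→w4→w5→w0) is antisymmetric. Sending even-indexed worlds to • and odd-indexed worlds to ∘ is a surjective bounded morphism onto the two-world frame with •↔∘, which is not antisymmetric.
So the class is not modally definable.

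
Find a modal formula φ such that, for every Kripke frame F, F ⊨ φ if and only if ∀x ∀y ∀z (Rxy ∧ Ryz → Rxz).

□p → □□p

A defining formula is □p → □□p (the 4 axiom).
Suppose □p→□□p is valid. Take Rxy, Ryz and set V(p)={w : Rxw}. Then □p at x, so □□p at x, so □p at y, so p at z, i.e. Rxz.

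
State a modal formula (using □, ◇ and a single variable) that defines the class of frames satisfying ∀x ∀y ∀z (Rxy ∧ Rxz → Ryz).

A defining formula is ◇q → □◇q (the 5 axiom).
Suppose ◇q→□◇q is valid. Take Rxy, Rxz and set V(q)={y}. Then ◇q at x, so □◇q at x, so ◇q at z, so some w with Rzw has q; w=y, i.e. Rzy. By symmetry of the argument, Ryz.

◇q → □◇q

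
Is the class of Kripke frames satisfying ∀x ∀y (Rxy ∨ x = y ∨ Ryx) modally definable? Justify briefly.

Any modally definable frame class is closed under disjoint unions.
Take 4 disjoint single-world reflexive frames: each is trivially connected, but their disjoint union has 4 worlds with no edge between distinct components, so it is not connected.
So the class is not modally definable.

No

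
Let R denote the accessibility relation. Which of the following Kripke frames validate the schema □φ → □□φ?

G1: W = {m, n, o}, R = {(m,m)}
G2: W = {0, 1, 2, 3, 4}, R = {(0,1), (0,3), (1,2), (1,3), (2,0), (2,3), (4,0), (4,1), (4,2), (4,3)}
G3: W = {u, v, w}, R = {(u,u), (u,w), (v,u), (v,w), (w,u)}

This is the axiom for transitivity; its first-order frame correspondent is ∀x ∀y ∀z (Rxy ∧ Ryz → Rxz).
G1: ✓.
G2: fails — R12 and R20 but not R10.
G3: fails — Rwu and Ruw but not Rww.

G1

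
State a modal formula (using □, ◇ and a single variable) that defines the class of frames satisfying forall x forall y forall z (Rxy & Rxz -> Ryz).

A defining formula is ◇p → □◇p (the 5 axiom).
Suppose ◇p→□◇p is valid. Take Rxy, Rxz and set V(p)={y}. Then ◇p at x, so □◇p at x, so ◇p at z, so some w with Rzw has p; w=y, i.e. Rzy. By symmetry of the argument, Ryz.

◇p → □◇p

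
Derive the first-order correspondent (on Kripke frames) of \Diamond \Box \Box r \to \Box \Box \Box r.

\forall x \forall y \forall z ((xRy \wedge x R^3 z) \to \exists w (y R^2 w \wedge z = w))

This is a Sahlqvist (Geach-type) schema ◇^1□^2r → □^3◇^0r.
Minimal-valuation argument: fix x; take any y with xR^1y and any z with xR^3z. Set V(r) to the set of worlds R-reachable from y in exactly 2 steps. Then □^2r holds at y, so the antecedent holds at x; validity forces ◇^0r at z, giving a w with zR^0w and yR^2w.
First-order correspondent: \forall x \forall y \forall z ((xRy \wedge x R^3 z) \to \exists w (y R^2 w \wedge z = w)).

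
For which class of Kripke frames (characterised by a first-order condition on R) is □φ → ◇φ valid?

This is the D axiom.
It corresponds to seriality: ∀x ∃y Rxy.

Seriality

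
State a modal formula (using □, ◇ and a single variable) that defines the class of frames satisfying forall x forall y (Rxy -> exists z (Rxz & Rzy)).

This is density; the standard corresponding axiom is C4: □□s → □s.
Suppose □□s→□s is valid. Take Rxy and set V(s)={w : xR²w}. Then □□s at x, so □s at x, so s at y, i.e. ∃z(Rxz∧Rzy).

□□s → □s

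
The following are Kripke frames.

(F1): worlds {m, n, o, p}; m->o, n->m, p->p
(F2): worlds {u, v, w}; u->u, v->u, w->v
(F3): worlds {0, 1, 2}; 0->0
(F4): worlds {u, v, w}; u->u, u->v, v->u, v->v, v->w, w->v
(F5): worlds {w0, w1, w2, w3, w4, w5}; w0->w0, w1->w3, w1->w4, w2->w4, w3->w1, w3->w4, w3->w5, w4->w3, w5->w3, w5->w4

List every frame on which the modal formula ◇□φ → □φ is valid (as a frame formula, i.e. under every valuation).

(F3)

This is the axiom for the Euclidean property; its first-order frame correspondent is ∀x ∀y ∀z (Rxy ∧ Rxz → Ryz).
(F1): fails — Rmo and Rmo but not Roo.
(F2): fails — Rwv and Rwv but not Rvv.
(F3): satisfies the condition.
(F4): fails — Rvw and Rvw but not Rww.
(F5): fails — Rw1w3 and Rw1w3 but not Rw3w3.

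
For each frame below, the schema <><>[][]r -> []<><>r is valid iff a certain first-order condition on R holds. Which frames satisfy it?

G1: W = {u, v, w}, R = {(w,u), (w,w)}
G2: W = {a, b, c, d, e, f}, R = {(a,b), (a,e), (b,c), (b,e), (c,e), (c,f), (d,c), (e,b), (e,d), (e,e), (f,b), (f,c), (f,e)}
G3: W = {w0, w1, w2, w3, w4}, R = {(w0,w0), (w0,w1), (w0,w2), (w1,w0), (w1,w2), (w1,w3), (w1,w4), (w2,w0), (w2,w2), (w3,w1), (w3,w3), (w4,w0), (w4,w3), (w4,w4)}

G2, G3

Frame correspondent (Sahlqvist): forall x forall y forall z ((x R^2 y & xRz) -> exists w (y R^2 w & z R^2 w)) — i.e. a generalized confluence (Geach) condition.
G1: fails — wR²u, wRu but no t with uR²t and uR²t.
G2: condition met.
G3: condition met.
Valid on: G2, G3.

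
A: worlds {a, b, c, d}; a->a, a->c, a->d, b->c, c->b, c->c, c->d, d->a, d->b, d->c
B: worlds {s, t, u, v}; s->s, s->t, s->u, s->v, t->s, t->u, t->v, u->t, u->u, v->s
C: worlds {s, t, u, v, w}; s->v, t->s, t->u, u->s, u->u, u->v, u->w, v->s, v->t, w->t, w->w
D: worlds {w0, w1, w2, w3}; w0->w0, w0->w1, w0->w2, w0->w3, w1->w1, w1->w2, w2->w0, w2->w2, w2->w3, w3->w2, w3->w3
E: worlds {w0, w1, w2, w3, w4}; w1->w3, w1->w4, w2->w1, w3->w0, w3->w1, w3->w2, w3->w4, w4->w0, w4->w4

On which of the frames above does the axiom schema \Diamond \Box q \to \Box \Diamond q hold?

Frame correspondent (Sahlqvist): \forall x \forall y \forall z (Rxy \wedge Rxz \to \exists w (Ryw \wedge Rzw)) — i.e. convergence.
A: ✓.
B: fails — Rsv and Rsu but v and u have no common successor.
C: fails — Ruv and Rus but v and s have no common successor.
D: ✓.
E: fails — Rw3w1 and Rw3w0 but w1 and w0 have no common successor.
Valid on: A, D.

A, D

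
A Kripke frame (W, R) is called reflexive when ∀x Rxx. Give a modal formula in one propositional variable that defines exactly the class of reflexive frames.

□ψ → ψ

The condition is reflexivity. The T schema □ψ → ψ defines it.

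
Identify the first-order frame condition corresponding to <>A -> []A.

partial functionality

Suppose ◇A→□A is valid. Take Rxy, Rxz and set V(A)={y}. Then ◇A at x, so □A at x, so A at z, i.e. z=y.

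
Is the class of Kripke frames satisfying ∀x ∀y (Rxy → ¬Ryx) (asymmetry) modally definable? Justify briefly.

No — not modally definable

If a class were modally definable it would be closed under surjective bounded morphisms (Goldblatt–Thomason).
The 5-cycle (worlds 0,1,2,3,4 with 0→1→2→3→4→0) is asymmetric. Mapping every world to a single reflexive point • is a surjective bounded morphism, and the reflexive point is not asymmetric (R•• but asymmetry requires ¬R••).
So the class is not modally definable.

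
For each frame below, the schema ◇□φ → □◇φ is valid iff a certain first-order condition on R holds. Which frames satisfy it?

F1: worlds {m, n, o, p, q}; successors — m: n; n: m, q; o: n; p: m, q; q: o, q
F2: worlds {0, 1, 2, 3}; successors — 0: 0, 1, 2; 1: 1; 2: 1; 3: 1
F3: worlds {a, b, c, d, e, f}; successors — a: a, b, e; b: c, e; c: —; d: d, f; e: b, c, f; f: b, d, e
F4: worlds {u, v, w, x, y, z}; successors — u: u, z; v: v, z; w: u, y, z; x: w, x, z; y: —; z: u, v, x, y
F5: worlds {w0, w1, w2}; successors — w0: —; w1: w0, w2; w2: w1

The schema corresponds to convergence: ∀x ∀y ∀z (Rxy ∧ Rxz → ∃w (Ryw ∧ Rzw)).
F1: fails — Rnq and Rnm but q and m have no common successor.
F2: ✓.
F3: fails — Rbc and Rbc but c and c have no common successor.
F4: fails — Rwu and Rwy but u and y have no common successor.
F5: fails — Rw1w2 and Rw1w0 but w2 and w0 have no common successor.
Valid on: F2.

F2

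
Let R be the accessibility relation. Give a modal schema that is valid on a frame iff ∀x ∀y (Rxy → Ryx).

q → □◇q

The condition is symmetry. The B schema q → □◇q defines it.
Suppose q→□◇q is valid. Take Rxy and set V(q)={x}. Then q at x, so □◇q at x, so ◇q at y, so some z with Ryz has q; z=x, i.e. Ryx.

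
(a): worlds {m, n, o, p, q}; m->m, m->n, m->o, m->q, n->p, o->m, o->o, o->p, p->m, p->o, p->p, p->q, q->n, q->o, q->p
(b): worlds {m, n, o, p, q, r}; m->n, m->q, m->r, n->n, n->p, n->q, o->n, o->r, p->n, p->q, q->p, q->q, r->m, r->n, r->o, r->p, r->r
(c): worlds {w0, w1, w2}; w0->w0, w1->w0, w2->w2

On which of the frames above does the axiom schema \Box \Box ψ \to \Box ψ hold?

(b), (c)

Frame correspondent (Sahlqvist): \forall x \forall y (Rxy \to \exists z (Rxz \wedge Rzy)) — i.e. density.
(a): fails — Rqn but no z with Rqz and Rzn.
(b): ✓.
(c): ✓.
Valid on: (b), (c).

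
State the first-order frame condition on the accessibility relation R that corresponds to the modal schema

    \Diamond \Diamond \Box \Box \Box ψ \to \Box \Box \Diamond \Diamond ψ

\forall x \forall y \forall z ((x R^2 y \wedge x R^2 z) \to \exists w (y R^3 w \wedge z R^2 w))

This is a Sahlqvist (Geach-type) schema ◇^2□^3ψ → □^2◇^2ψ.
Minimal-valuation argument: fix x; take any y with xR^2y and any z with xR^2z. Set V(ψ) to the set of worlds R-reachable from y in exactly 3 steps. Then □^3ψ holds at y, so the antecedent holds at x; validity forces ◇^2ψ at z, giving a w with zR^2w and yR^3w.
First-order correspondent: \forall x \forall y \forall z ((x R^2 y \wedge x R^2 z) \to \exists w (y R^3 w \wedge z R^2 w)).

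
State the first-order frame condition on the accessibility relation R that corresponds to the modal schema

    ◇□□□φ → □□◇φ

This is a Sahlqvist (Geach-type) schema ◇^1□^3φ → □^2◇^1φ.
Minimal-valuation argument: fix x; take any y with xR^1y and any z with xR^2z. Set V(φ) to the set of worlds R-reachable from y in exactly 3 steps. Then □^3φ holds at y, so the antecedent holds at x; validity forces ◇^1φ at z, giving a w with zR^1w and yR^3w.
First-order correspondent: ∀x ∀y ∀z ((xRy ∧ xR²z) → ∃w (yR³w ∧ zRw)).

∀x ∀y ∀z ((xRy ∧ xR²z) → ∃w (yR³w ∧ zRw))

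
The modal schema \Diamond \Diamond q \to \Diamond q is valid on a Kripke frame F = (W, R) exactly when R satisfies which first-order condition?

transitivity

This is a form of the 4 axiom.
It corresponds to transitivity: \forall x \forall y \forall z (Rxy \wedge Ryz \to Rxz).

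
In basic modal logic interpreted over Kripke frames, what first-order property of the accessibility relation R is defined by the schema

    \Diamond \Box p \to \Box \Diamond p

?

convergence: \forall x \forall y \forall z (Rxy \wedge Rxz \to \exists w (Ryw \wedge Rzw))

This is the .2 axiom.
Its frame correspondent is convergence — \forall x \forall y \forall z (Rxy \wedge Rxz \to \exists w (Ryw \wedge Rzw)).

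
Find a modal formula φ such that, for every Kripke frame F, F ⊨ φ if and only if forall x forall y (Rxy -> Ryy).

□(□r → r)

This is shift-reflexivity; the standard corresponding axiom is T□: □(□r → r).
Suppose □(□r→r) is valid. Take Rxy and set V(r)={w : Ryw}. Then at y, □r holds; since □(□r→r) at x, □r→r at y, so r at y, i.e. Ryy.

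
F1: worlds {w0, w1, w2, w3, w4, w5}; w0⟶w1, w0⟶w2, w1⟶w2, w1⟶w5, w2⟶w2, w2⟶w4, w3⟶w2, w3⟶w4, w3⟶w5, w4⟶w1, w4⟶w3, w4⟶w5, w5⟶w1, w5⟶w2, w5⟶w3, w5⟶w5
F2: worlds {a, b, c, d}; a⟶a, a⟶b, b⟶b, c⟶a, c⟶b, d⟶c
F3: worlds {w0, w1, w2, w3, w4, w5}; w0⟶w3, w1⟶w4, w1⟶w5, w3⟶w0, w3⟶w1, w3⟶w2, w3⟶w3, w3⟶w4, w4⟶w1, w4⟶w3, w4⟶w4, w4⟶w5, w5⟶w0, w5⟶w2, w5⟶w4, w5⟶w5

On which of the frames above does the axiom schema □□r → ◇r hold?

The schema corresponds to a generalized confluence (Geach) condition: ∀x ∃w (xR²w ∧ xRw).
F1: satisfies the condition.
F2: fails — at d but no w with dR²w and dRw.
F3: fails — at w2 but no w with w2R²w and w2Rw.

F1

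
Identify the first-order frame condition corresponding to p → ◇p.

reflexivity

This is a form of the T axiom.
Its frame correspondent is reflexivity — ∀x Rxx.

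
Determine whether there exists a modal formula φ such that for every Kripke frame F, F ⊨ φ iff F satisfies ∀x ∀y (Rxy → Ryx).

Yes, by p → □◇p

This is a Sahlqvist condition; the B axiom p → □◇p defines it.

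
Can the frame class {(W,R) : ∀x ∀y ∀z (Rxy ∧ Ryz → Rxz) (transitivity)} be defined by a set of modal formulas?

Yes: it is transitivity, defined by the 4 schema □p → □□p.
Suppose □p→□□p is valid. Take Rxy, Ryz and set V(p)={w : Rxw}. Then □p at x, so □□p at x, so □p at y, so p at z, i.e. Rxz.

Yes — defined by □p → □□p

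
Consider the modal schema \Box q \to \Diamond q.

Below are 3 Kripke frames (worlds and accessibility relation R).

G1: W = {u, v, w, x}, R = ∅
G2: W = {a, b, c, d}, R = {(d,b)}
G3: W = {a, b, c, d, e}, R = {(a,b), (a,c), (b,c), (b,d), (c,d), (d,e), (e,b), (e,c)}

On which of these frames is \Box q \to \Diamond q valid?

The schema corresponds to seriality: \forall x \exists y Rxy.
G1: fails — world u has no successor.
G2: fails — world a has no successor.
G3: holds.
Valid on: G3.

G3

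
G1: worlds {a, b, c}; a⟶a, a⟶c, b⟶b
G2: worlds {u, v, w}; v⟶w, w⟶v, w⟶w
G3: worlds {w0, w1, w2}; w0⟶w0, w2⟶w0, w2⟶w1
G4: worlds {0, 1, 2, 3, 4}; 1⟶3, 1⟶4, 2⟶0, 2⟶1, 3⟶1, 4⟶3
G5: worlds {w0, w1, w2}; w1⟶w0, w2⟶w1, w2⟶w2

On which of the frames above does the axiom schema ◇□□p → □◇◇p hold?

Frame correspondent (Sahlqvist): ∀x ∀y ∀z ((xRy ∧ xRz) → ∃w (yR²w ∧ zR²w)) — i.e. a generalized confluence (Geach) condition.
G1: fails — aRa, aRc but no w with aR²w and cR²w.
G2: ✓.
G3: fails — w2Rw0, w2Rw1 but no w with w0R²w and w1R²w.
G4: fails — 1R3, 1R4 but no w with 3R²w and 4R²w.
G5: fails — w1Rw0, w1Rw0 but no w with w0R²w and w0R²w.

G2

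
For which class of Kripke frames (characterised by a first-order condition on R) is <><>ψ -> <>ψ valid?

transitivity: forall x forall y forall z (Rxy & Ryz -> Rxz)

Replacing ψ by ¬ψ and contraposing gives the equivalent schema □ψ → □□ψ.
Suppose □ψ→□□ψ is valid. Take Rxy, Ryz and set V(ψ)={w : Rxw}. Then □ψ at x, so □□ψ at x, so □ψ at y, so ψ at z, i.e. Rxz.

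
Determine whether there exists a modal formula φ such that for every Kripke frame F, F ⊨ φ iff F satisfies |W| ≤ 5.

If a class were modally definable it would be closed under disjoint unions (Goldblatt–Thomason).
Any modal formula valid on each of 6 disjoint one-world frames is valid on their disjoint union (validity is preserved under disjoint unions). Each one-world frame has |W|=1≤5, but the union has |W|=6.
So no modal formula (or set of formulas) defines exactly the |W|≤5 frames.

No — not modally definable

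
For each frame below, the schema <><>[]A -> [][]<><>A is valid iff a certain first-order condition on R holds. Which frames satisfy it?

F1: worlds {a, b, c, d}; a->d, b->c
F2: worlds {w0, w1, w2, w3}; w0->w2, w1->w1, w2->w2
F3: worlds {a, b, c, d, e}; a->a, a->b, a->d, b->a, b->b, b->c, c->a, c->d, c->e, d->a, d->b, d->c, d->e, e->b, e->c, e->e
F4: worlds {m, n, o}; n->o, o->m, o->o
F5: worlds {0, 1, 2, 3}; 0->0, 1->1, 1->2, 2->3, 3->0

F1, F2, F3

This is the axiom for a generalized confluence (Geach) condition; its first-order frame correspondent is forall x forall y forall z ((x R^2 y & x R^2 z) -> exists w (yRw & z R^2 w)).
F1: condition met.
F2: condition met.
F3: condition met.
F4: fails — nR²m, nR²m but no w with mRw and mR²w.
F5: fails — 1R²1, 1R²2 but no w with 1Rw and 2R²w.
Valid on: F1, F2, F3.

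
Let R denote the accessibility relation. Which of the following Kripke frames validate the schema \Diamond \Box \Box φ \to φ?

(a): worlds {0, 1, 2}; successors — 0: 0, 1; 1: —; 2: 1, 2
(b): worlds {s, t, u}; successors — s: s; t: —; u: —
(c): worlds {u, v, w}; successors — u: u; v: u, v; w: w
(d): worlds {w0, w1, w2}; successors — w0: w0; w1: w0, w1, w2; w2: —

The schema corresponds to a generalized confluence (Geach) condition: \forall x \forall y (xRy \to \exists w (y R^2 w \wedge x = w)).
(a): fails — 0R1 but no w with 1R²w and 0=w.
(b): ✓.
(c): fails — vRu but no t with uR²t and v=t.
(d): fails — w1Rw0 but no w with w0R²w and w1=w.
Valid on: (b).

(b)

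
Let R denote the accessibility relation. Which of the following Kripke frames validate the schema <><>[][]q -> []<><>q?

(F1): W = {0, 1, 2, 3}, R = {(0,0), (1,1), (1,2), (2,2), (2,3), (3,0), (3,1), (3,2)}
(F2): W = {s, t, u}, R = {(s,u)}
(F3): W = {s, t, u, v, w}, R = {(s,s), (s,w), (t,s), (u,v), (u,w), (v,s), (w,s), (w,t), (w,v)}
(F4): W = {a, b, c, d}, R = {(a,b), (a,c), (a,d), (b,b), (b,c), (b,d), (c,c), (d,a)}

(F2), (F3), (F4)

Frame correspondent (Sahlqvist): forall x forall y forall z ((x R^2 y & xRz) -> exists w (y R^2 w & z R^2 w)) — i.e. a generalized confluence (Geach) condition.
(F1): fails — 3R²0, 3R1 but no w with 0R²w and 1R²w.
(F2): holds.
(F3): holds.
(F4): holds.
Valid on: (F2), (F3), (F4).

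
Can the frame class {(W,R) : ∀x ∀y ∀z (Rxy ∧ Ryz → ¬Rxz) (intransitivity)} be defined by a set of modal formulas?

Any modally definable frame class is closed under surjective bounded morphisms.
The 3-cycle (worlds w0,w1,w2 with w0→w1→w2→w0) is intransitive. Mapping every world to a single reflexive point • is a surjective bounded morphism; the reflexive point is not intransitive (R••∧R•• but R••).
So the class is not modally definable.

No — not modally definable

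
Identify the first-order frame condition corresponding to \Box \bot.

Emptiness of R

□⊥ is valid iff no world has any successor (otherwise □⊥ fails at any world with one).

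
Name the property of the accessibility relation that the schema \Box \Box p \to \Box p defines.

density

Suppose □□p→□p is valid. Take Rxy and set V(p)={w : xR²w}. Then □□p at x, so □p at x, so p at y, i.e. ∃z(Rxz∧Rzy).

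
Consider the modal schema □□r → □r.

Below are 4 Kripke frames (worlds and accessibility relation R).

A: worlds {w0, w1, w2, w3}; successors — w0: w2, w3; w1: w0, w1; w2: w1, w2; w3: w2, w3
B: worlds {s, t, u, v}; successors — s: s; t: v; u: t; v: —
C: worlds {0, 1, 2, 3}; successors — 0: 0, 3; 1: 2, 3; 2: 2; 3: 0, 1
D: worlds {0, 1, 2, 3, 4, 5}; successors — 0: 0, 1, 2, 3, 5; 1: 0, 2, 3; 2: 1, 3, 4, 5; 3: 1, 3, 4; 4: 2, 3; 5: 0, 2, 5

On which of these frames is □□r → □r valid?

The schema corresponds to density: ∀x ∀y (Rxy → ∃z (Rxz ∧ Rzy)).
A: holds.
B: fails — Rtv but no z with Rtz and Rzv.
C: fails — R31 but no z with R3z and Rz1.
D: fails — R42 but no z with R4z and Rz2.
Valid on: A.

A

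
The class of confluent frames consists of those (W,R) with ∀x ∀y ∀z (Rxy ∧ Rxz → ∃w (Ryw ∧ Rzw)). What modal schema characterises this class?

This is convergence; the standard corresponding axiom is .2: ◇□r → □◇r.
Suppose ◇□r→□◇r is valid. Take Rxy, Rxz and set V(r)={w : Ryw}. Then □r at y so ◇□r at x, so □◇r at x, so ◇r at z, giving w with Rzw and Ryw.

◇□r → □◇r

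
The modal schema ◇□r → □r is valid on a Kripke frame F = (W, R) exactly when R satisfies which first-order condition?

Replacing r by ¬r and contraposing gives the equivalent schema ◇r → □◇r.
Suppose ◇r→□◇r is valid. Take Rxy, Rxz and set V(r)={y}. Then ◇r at x, so □◇r at x, so ◇r at z, so some w with Rzw has r; w=y, i.e. Rzy. By symmetry of the argument, Ryz.

the Euclidean property: ∀x ∀y ∀z (Rxy ∧ Rxz → Ryz)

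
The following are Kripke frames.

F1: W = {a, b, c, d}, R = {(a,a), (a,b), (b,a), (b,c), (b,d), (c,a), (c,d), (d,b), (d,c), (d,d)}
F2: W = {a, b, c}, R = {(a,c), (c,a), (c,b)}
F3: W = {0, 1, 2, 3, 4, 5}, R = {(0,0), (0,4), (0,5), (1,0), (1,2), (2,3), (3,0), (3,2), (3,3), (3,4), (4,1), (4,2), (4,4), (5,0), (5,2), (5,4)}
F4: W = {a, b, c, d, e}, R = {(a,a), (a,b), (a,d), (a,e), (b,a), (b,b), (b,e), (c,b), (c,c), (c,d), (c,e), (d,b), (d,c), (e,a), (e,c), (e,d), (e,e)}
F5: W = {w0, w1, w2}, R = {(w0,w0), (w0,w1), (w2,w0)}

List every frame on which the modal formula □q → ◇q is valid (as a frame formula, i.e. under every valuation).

This is the axiom for seriality; its first-order frame correspondent is ∀x ∃y Rxy.
F1: condition met.
F2: fails — world b has no successor.
F3: condition met.
F4: condition met.
F5: fails — world w1 has no successor.
Valid on: F1, F3, F4.

F1, F3, F4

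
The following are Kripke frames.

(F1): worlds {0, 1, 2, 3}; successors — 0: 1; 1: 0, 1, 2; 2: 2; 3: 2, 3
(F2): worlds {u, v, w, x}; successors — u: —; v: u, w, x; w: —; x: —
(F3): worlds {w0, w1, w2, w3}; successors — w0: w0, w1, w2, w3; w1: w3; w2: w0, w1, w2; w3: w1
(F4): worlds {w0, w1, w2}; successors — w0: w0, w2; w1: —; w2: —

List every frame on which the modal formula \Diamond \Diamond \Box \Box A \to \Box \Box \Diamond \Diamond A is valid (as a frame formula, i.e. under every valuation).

(F1), (F2)

Frame correspondent (Sahlqvist): \forall x \forall y \forall z ((x R^2 y \wedge x R^2 z) \to \exists w (y R^2 w \wedge z R^2 w)) — i.e. a generalized confluence (Geach) condition.
(F1): satisfies the condition.
(F2): satisfies the condition.
(F3): fails — w0R²w1, w0R²w3 but no w with w1R²w and w3R²w.
(F4): fails — w0R²w0, w0R²w2 but no w with w0R²w and w2R²w.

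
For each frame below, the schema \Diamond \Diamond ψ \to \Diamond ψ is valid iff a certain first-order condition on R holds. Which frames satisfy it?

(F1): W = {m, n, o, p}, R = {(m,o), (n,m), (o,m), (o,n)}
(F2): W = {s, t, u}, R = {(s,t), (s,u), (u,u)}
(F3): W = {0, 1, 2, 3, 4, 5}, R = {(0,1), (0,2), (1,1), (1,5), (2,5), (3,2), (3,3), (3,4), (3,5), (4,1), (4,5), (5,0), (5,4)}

(F2)

The schema corresponds to transitivity: \forall x \forall y \forall z (Rxy \wedge Ryz \to Rxz).
(F1): fails — Rnm and Rmo but not Rno.
(F2): condition met.
(F3): fails — R34 and R41 but not R31.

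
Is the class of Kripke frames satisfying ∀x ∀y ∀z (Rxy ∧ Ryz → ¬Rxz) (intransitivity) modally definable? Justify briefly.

Not definable by any modal formula

Any modally definable frame class is closed under surjective bounded morphisms.
The 5-cycle (worlds a,b,c,d,e with a→b→c→d→e→a) is intransitive. Mapping every world to a single reflexive point • is a surjective bounded morphism; the reflexive point is not intransitive (R••∧R•• but R••).
So the class is not modally definable.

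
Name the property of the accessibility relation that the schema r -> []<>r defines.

symmetry: forall x forall y (Rxy -> Ryx)

Suppose r→□◇r is valid. Take Rxy and set V(r)={x}. Then r at x, so □◇r at x, so ◇r at y, so some z with Ryz has r; z=x, i.e. Ryx.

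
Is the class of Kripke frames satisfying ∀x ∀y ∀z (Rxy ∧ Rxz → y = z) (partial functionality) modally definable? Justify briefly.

Yes, by ◇q → □q

This is a Sahlqvist condition; the CD axiom ◇q → □q defines it.
Suppose ◇q→□q is valid. Take Rxy, Rxz and set V(q)={y}. Then ◇q at x, so □q at x, so q at z, i.e. z=y.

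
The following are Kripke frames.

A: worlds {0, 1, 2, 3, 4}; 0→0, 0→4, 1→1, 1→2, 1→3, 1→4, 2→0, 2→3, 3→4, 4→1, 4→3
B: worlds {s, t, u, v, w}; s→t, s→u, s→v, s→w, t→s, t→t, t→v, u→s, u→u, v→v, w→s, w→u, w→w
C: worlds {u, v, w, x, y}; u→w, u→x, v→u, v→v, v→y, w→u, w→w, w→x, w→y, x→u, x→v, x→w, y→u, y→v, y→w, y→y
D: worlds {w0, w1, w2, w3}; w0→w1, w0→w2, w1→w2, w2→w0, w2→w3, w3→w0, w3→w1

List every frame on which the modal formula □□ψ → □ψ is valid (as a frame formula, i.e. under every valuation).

B, C

The schema corresponds to density: ∀x ∀y (Rxy → ∃z (Rxz ∧ Rzy)).
A: fails — R34 but no z with R3z and Rz4.
B: holds.
C: holds.
D: fails — Rw1w2 but no z with Rw1z and Rzw2.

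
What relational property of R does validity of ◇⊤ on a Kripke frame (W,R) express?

◇⊤ holds at w iff w has a successor, so frame-validity of ◇⊤ is exactly seriality. Equivalently via □q → ◇q:
Suppose □q→◇q is valid. At any x set V(q)=W. Then □q at x, so ◇q at x, so x has a successor.
Conversely, any frame satisfying ∀x ∃y Rxy validates the schema.
Frame condition: ∀x ∃y Rxy.

seriality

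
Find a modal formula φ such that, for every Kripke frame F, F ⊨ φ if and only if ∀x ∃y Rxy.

□s → ◇s

This is seriality; the standard corresponding axiom is D: □s → ◇s.
Suppose □s→◇s is valid. At any x set V(s)=W. Then □s at x, so ◇s at x, so x has a successor.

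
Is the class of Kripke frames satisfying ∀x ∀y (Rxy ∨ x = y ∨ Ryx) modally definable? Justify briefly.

Not modally definable

Any modally definable frame class is closed under disjoint unions.
Take 2 disjoint single-world reflexive frames: each is trivially connected, but their disjoint union has 2 worlds with no edge between distinct components, so it is not connected.
So the class is not modally definable.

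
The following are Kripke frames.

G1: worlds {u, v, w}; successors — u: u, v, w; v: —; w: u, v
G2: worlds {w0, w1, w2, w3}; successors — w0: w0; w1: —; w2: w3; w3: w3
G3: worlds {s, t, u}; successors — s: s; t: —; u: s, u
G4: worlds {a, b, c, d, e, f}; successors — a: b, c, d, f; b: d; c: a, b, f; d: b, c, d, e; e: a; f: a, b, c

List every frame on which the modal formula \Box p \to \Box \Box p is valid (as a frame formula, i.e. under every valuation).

G2, G3

This is the axiom for transitivity; its first-order frame correspondent is \forall x \forall y \forall z (Rxy \wedge Ryz \to Rxz).
G1: fails — Rwu and Ruw but not Rww.
G2: condition met.
G3: condition met.
G4: fails — Rde and Rea but not Rda.
Valid on: G2, G3.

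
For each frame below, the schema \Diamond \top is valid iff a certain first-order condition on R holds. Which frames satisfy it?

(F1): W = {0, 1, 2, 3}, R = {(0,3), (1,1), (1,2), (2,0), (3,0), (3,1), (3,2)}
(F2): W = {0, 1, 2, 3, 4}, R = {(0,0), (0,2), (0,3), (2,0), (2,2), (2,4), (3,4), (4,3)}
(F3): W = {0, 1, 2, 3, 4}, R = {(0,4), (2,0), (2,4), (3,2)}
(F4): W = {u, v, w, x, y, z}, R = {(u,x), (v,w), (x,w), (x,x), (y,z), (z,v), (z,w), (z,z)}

(F1)

The schema corresponds to seriality: \forall x \exists y Rxy.
(F1): condition met.
(F2): fails — world 1 has no successor.
(F3): fails — world 1 has no successor.
(F4): fails — world w has no successor.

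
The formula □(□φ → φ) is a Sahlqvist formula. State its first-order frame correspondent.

Shift-reflexivity

Suppose □(□φ→φ) is valid. Take Rxy and set V(φ)={w : Ryw}. Then at y, □φ holds; since □(□φ→φ) at x, □φ→φ at y, so φ at y, i.e. Ryy.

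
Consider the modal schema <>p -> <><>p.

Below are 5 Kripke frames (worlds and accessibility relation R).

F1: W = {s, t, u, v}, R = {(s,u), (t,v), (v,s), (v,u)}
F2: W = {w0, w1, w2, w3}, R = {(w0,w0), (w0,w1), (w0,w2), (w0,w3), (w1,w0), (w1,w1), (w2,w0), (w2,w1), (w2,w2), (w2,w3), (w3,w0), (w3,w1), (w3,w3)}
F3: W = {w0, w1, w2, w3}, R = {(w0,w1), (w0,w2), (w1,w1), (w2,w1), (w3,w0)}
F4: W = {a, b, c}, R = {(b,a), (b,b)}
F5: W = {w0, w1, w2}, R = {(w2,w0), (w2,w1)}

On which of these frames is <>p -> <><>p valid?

F2, F4

The schema corresponds to a generalized confluence (Geach) condition: forall x forall y (xRy -> exists w (y = w & x R^2 w)).
F1: fails — sRu but no w with u=w and sR²w.
F2: condition met.
F3: fails — w0Rw2 but no w with w2=w and w0R²w.
F4: condition met.
F5: fails — w2Rw0 but no w with w0=w and w2R²w.
Valid on: F2, F4.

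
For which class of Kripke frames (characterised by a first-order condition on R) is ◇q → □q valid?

This is the CD axiom.
Its frame correspondent is partial functionality — ∀x ∀y ∀z (Rxy ∧ Rxz → y = z).

Partial functionality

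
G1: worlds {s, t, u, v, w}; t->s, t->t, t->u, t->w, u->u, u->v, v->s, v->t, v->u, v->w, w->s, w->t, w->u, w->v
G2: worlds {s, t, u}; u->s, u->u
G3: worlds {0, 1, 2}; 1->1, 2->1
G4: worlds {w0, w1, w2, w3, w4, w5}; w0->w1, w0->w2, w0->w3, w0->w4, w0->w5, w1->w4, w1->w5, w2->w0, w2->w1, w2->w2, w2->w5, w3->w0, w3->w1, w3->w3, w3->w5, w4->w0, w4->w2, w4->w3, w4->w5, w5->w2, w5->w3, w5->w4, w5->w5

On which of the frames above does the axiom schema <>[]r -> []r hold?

G3

This is the axiom for a generalized confluence (Geach) condition; its first-order frame correspondent is forall x forall y forall z ((xRy & xRz) -> exists w (yRw & z = w)).
G1: fails — tRs, tRs but no w* with sRw* and s=w*.
G2: fails — uRs, uRs but no w with sRw and s=w.
G3: condition met.
G4: fails — w0Rw1, w0Rw1 but no w with w1Rw and w1=w.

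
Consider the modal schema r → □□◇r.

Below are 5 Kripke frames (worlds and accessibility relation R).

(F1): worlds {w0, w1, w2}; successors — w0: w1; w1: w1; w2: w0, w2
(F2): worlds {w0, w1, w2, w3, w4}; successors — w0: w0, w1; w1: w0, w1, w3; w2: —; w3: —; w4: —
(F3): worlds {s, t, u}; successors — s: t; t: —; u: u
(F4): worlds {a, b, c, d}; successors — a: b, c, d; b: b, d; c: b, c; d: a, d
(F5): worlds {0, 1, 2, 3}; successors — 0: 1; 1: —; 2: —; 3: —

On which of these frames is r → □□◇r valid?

The schema corresponds to a generalized confluence (Geach) condition: ∀x ∀z (xR²z → ∃w (x = w ∧ zRw)).
(F1): fails — w0R²w1 but no w with w0=w and w1Rw.
(F2): fails — w0R²w3 but no w with w0=w and w3Rw.
(F3): ✓.
(F4): fails — aR²a but no w with a=w and aRw.
(F5): ✓.

(F3), (F5)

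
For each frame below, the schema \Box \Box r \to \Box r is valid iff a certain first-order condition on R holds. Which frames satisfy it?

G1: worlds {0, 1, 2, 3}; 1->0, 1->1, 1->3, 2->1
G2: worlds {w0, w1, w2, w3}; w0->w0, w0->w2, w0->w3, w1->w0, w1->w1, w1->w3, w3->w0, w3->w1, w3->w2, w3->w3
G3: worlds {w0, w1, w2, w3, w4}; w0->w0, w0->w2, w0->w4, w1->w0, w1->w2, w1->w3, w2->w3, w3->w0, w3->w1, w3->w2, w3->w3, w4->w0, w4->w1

The schema corresponds to density: \forall x \forall y (Rxy \to \exists z (Rxz \wedge Rzy)).
G1: satisfies the condition.
G2: satisfies the condition.
G3: fails — Rw4w1 but no z with Rw4z and Rzw1.
Valid on: G1, G2.

G1, G2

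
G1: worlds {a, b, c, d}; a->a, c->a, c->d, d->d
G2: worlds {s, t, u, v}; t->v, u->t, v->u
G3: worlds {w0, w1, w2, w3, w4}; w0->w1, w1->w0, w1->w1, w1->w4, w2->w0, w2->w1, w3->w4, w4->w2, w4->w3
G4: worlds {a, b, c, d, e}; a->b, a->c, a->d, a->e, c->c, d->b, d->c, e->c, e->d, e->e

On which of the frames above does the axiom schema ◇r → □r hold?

The schema corresponds to partial functionality: ∀x ∀y ∀z (Rxy ∧ Rxz → y = z).
G1: fails — c sees both a and d.
G2: condition met.
G3: fails — w1 sees both w0 and w1.
G4: fails — a sees both b and c.
Valid on: G2.

G2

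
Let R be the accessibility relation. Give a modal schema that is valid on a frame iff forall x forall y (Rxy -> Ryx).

The condition is symmetry. The B schema s → □◇s defines it.
Suppose s→□◇s is valid. Take Rxy and set V(s)={x}. Then s at x, so □◇s at x, so ◇s at y, so some z with Ryz has s; z=x, i.e. Ryx.

s → □◇s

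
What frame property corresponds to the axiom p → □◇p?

Suppose p→□◇p is valid. Take Rxy and set V(p)={x}. Then p at x, so □◇p at x, so ◇p at y, so some z with Ryz has p; z=x, i.e. Ryx.

Symmetry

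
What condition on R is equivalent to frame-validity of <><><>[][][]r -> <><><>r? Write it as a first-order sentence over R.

This is a Sahlqvist (Geach-type) schema ◇^3□^3r → □^0◇^3r.
First-order correspondent: forall x forall y (x R^3 y -> exists w (y R^3 w & x R^3 w)).

forall x forall y (x R^3 y -> exists w (y R^3 w & x R^3 w))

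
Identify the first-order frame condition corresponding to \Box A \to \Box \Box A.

Suppose □A→□□A is valid. Take Rxy, Ryz and set V(A)={w : Rxw}. Then □A at x, so □□A at x, so □A at y, so A at z, i.e. Rxz.
The converse is a direct semantic check.
So the correspondent is transitivity.

transitivity: \forall x \forall y \forall z (Rxy \wedge Ryz \to Rxz)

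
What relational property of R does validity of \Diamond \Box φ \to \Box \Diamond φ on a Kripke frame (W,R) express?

This is the .2 axiom.
Its frame correspondent is convergence — \forall x \forall y \forall z (Rxy \wedge Rxz \to \exists w (Ryw \wedge Rzw)).

convergence: \forall x \forall y \forall z (Rxy \wedge Rxz \to \exists w (Ryw \wedge Rzw))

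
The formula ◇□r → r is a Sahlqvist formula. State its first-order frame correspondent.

This is frame-equivalent to r → □◇r (substitute ¬r for r and contrapose).
Suppose r→□◇r is valid. Take Rxy and set V(r)={x}. Then r at x, so □◇r at x, so ◇r at y, so some z with Ryz has r; z=x, i.e. Ryx.
Conversely, on a frame with symmetry the schema holds at every world under every valuation.
Frame condition: ∀x ∀y (Rxy → Ryx).

symmetry: ∀x ∀y (Rxy → Ryx)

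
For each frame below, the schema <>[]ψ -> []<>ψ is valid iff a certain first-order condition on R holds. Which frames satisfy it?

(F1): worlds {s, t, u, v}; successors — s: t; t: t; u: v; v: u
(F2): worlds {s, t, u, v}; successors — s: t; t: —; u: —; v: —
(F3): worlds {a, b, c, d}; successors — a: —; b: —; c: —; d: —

(F1), (F3)

Frame correspondent (Sahlqvist): forall x forall y forall z (Rxy & Rxz -> exists w (Ryw & Rzw)) — i.e. convergence.
(F1): holds.
(F2): fails — Rst and Rst but t and t have no common successor.
(F3): holds.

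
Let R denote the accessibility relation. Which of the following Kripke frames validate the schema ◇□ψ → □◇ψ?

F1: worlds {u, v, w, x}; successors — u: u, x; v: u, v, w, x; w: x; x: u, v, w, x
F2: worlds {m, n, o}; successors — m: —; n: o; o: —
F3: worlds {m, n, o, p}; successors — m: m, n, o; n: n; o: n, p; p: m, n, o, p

F1, F3

This is the axiom for convergence; its first-order frame correspondent is ∀x ∀y ∀z (Rxy ∧ Rxz → ∃w (Ryw ∧ Rzw)).
F1: holds.
F2: fails — Rno and Rno but o and o have no common successor.
F3: holds.
Valid on: F1, F3.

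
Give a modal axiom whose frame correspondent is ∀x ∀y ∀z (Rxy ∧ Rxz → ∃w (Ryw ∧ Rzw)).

◇□r → □◇r

The condition is convergence. The .2 schema ◇□r → □◇r defines it.
Suppose ◇□r→□◇r is valid. Take Rxy, Rxz and set V(r)={w : Ryw}. Then □r at y so ◇□r at x, so □◇r at x, so ◇r at z, giving w with Rzw and Ryw.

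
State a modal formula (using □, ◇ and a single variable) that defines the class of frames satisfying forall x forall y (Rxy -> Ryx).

A defining formula is p → □◇p (the B axiom).

p → □◇p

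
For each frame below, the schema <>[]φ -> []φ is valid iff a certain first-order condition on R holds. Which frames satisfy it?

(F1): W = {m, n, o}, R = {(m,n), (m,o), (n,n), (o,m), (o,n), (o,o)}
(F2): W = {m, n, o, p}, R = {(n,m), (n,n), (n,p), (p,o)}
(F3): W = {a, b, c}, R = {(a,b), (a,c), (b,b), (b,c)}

The schema corresponds to the Euclidean property: forall x forall y forall z (Rxy & Rxz -> Ryz).
(F1): fails — Rmn and Rmo but not Rno.
(F2): fails — Rnm and Rnn but not Rmn.
(F3): fails — Rac and Rac but not Rcc.

none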